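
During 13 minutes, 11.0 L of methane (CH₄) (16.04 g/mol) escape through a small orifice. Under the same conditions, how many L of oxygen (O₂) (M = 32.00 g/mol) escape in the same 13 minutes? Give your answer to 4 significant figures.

Using Graham's law: rate_O₂/rate_CH₄ = √(M_CH₄/M_O₂) = √(16.04/32.00) = √0.5012 = 0.7080.
So the volume for O₂ is 11.0 × 0.7080 = 7.788 L.

7.788 L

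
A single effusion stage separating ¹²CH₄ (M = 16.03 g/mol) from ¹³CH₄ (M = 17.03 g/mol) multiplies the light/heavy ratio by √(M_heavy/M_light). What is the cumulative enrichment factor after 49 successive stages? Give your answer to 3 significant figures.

4.40

The single-stage factor is √(M_heavy/M_light), so 49 stages give [√(17.03/16.03)]^49 = (17.03/16.03)^(49/2).
= 1.06238^(49/2) = 4.40.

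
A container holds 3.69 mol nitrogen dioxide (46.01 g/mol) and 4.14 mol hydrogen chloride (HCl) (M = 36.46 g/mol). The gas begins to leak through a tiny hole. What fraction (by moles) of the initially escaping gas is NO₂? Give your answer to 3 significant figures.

The effusion rate of species i is ∝ p_i/√M_i ∝ n_i/√M_i.
Mole fraction of NO₂ in the effusate = (n_NO₂/√M_NO₂) / (n_NO₂/√M_NO₂ + n_HCl/√M_HCl)
= (3.69/√46.01) / (3.69/√46.01 + 4.14/√36.46) = 0.5440/(0.5440 + 0.6856) = 0.442.

0.442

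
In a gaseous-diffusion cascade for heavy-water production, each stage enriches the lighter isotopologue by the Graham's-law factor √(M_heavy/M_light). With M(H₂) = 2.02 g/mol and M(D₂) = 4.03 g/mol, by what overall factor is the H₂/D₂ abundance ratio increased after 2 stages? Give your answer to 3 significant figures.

2.00

Each stage multiplies the ratio by α = √(4.03/2.02), so after 2 stages the overall factor is α^2 = (4.03/2.02)^(2/2).
= 1.99505^1 = 2.00.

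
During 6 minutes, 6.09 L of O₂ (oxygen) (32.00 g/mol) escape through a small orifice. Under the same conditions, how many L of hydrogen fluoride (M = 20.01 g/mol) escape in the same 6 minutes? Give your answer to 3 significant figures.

7.70 L

By Graham's law, rate_HF/rate_O₂ = √(M_O₂/M_HF) = √(32.00/20.01) = √1.599 = 1.265.
So the volume for HF is 6.09 × 1.265 = 7.70 L.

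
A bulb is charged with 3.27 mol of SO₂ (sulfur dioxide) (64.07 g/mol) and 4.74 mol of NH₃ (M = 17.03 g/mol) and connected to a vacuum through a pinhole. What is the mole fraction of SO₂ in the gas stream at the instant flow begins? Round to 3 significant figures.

0.262

Effusion rate of each component ∝ n_i/√M_i (partial pressure × 1/√M).
So x_SO₂ in the escaping gas = (n_SO₂/√M_SO₂) / Σ(n_i/√M_i)
= (3.27/√64.07) / (3.27/√64.07 + 4.74/√17.03) = 0.4085/(0.4085 + 1.149) = 0.262.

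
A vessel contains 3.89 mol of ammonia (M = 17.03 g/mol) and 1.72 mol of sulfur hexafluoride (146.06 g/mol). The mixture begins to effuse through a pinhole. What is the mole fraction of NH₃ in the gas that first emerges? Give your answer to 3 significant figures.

Effusion rate of each component ∝ n_i/√M_i (partial pressure × 1/√M).
So x_NH₃ in the escaping gas = (n_NH₃/√M_NH₃) / Σ(n_i/√M_i)
= (3.89/√17.03) / (3.89/√17.03 + 1.72/√146.06) = 0.9426/(0.9426 + 0.1423) = 0.869.

0.869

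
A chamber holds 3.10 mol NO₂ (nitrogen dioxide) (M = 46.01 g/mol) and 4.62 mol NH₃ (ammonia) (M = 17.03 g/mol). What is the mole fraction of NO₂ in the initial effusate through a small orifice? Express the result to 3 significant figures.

0.290

Rate_i ∝ x_i/√M_i (Graham's law weighted by mole fraction), so the effusate composition follows n_i/√M_i.
So x_NO₂ in the escaping gas = (n_NO₂/√M_NO₂) / Σ(n_i/√M_i)
= (3.10/√46.01) / (3.10/√46.01 + 4.62/√17.03) = 0.4570/(0.4570 + 1.120) = 0.290.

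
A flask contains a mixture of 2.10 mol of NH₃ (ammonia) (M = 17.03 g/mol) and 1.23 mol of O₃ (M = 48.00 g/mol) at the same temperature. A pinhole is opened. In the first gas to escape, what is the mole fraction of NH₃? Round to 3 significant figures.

Rate_i ∝ x_i/√M_i (Graham's law weighted by mole fraction), so the effusate composition follows n_i/√M_i.
So x_NH₃ in the escaping gas = (n_NH₃/√M_NH₃) / Σ(n_i/√M_i)
= (2.10/√17.03) / (2.10/√17.03 + 1.23/√48.00) = 0.5089/(0.5089 + 0.1775) = 0.741.

0.741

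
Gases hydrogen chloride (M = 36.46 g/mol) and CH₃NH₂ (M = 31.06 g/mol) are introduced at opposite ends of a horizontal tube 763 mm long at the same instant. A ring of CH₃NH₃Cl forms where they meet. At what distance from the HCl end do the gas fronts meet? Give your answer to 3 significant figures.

366 mm

Distances travelled in equal time are proportional to diffusion rates, so d_HCl/d_CH₃NH₂ = √(M_CH₃NH₂/M_HCl) = √(31.06/36.46) = 0.9230.
With d_HCl + d_CH₃NH₂ = 763 mm, d_CH₃NH₂ = 763/(1 + 0.9230) = 396.8 mm.
d_HCl = 763 − 396.8 = 366 mm.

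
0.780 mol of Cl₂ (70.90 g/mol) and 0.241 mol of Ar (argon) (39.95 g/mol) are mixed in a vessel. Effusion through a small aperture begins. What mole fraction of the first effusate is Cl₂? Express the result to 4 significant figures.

0.7084

The effusion rate of species i is ∝ p_i/√M_i ∝ n_i/√M_i.
So x_Cl₂ in the escaping gas = (n_Cl₂/√M_Cl₂) / Σ(n_i/√M_i)
= (0.780/√70.90) / (0.780/√70.90 + 0.241/√39.95) = 0.09263/(0.09263 + 0.03813) = 0.7084.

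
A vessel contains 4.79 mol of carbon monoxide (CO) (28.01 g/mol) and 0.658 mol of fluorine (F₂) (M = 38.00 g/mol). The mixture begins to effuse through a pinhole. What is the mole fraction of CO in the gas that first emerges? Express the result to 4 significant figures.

Each component's effusion rate ∝ (its partial pressure)·(1/√M) ∝ n_i/√M_i.
Mole fraction of CO in the effusate = (n_CO/√M_CO) / (n_CO/√M_CO + n_F₂/√M_F₂)
= (4.79/√28.01) / (4.79/√28.01 + 0.658/√38.00) = 0.9051/(0.9051 + 0.1067) = 0.8945.

0.8945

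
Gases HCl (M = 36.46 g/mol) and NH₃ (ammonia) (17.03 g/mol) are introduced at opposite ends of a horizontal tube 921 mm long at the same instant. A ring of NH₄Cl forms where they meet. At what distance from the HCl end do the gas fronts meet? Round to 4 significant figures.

373.9 mm

The fronts meet when d_HCl + d_NH₃ = L with d_HCl/d_NH₃ = √(M_NH₃/M_HCl) (Graham's law). Here √(M_NH₃/M_HCl) = √(17.03/36.46) = 0.6834.
With d_HCl + d_NH₃ = 921 mm, d_NH₃ = 921/(1 + 0.6834) = 547.1 mm.
d_HCl = 921 − 547.1 = 373.9 mm.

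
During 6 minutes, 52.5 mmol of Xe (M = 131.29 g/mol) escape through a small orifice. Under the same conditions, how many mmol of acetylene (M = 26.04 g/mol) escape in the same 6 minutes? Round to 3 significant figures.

118 mmol

By Graham's law, rate_C₂H₂/rate_Xe = √(M_Xe/M_C₂H₂) = √(131.29/26.04) = √5.042 = 2.245.
So the amount for C₂H₂ is 52.5 × 2.245 = 118 mmol.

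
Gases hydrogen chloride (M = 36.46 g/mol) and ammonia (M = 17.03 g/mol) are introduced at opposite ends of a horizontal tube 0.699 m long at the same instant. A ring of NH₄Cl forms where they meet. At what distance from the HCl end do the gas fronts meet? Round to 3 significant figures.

0.284 m

The fronts meet when d_HCl + d_NH₃ = L with d_HCl/d_NH₃ = √(M_NH₃/M_HCl) (Graham's law). Here √(M_NH₃/M_HCl) = √(17.03/36.46) = 0.6834.
With d_HCl + d_NH₃ = 0.699 m, d_NH₃ = 0.699/(1 + 0.6834) = 0.4152 m.
d_HCl = 0.699 − 0.4152 = 0.284 m.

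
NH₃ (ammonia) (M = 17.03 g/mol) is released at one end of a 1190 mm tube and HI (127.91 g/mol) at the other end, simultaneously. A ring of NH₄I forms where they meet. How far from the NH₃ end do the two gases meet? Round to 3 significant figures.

Distances travelled in equal time are proportional to diffusion rates, so d_NH₃/d_HI = √(M_HI/M_NH₃) = √(127.91/17.03) = 2.741.
With d_NH₃ + d_HI = 1190 mm, d_HI = 1190/(1 + 2.741) = 318.1 mm.
d_NH₃ = 1190 − 318.1 = 872 mm.

872 mm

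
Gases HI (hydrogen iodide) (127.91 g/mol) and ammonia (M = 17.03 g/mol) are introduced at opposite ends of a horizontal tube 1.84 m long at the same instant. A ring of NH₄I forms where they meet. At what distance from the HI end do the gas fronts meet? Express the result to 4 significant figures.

The fronts meet when d_HI + d_NH₃ = L with d_HI/d_NH₃ = √(M_NH₃/M_HI) (Graham's law). Here √(M_NH₃/M_HI) = √(17.03/127.91) = 0.3649.
With d_HI + d_NH₃ = 1.84 m, d_NH₃ = 1.84/(1 + 0.3649) = 1.348 m.
d_HI = 1.84 − 1.348 = 0.4919 m.

0.4919 m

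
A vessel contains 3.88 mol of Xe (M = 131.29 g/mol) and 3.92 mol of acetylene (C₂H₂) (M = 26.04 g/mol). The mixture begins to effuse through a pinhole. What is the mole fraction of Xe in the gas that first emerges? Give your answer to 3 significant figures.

0.306

The effusion rate of species i is ∝ p_i/√M_i ∝ n_i/√M_i.
So x_Xe in the escaping gas = (n_Xe/√M_Xe) / Σ(n_i/√M_i)
= (3.88/√131.29) / (3.88/√131.29 + 3.92/√26.04) = 0.3386/(0.3386 + 0.7682) = 0.306.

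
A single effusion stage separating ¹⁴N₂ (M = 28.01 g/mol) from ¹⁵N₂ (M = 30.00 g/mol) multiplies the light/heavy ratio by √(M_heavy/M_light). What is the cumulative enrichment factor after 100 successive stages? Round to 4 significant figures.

30.93

Overall factor = α^100 with α = √(30.00/28.01), i.e. (30.00/28.01)^(100/2).
= 1.07105^50 = 30.93.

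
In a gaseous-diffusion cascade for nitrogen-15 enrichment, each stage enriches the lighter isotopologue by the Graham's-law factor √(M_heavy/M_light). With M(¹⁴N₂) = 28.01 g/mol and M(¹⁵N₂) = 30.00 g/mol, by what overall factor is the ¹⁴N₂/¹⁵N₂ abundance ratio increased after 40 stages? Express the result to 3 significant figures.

3.95

After 40 stages the ratio has grown by (√(30.00/28.01))^40 = (30.00/28.01)^(40/2).
= 1.07105^20 = 3.95.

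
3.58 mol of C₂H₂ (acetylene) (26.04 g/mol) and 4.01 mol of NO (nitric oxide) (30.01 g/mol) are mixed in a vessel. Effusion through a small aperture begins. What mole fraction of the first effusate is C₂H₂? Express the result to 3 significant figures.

0.489

Rate_i ∝ x_i/√M_i (Graham's law weighted by mole fraction), so the effusate composition follows n_i/√M_i.
Mole fraction of C₂H₂ in the effusate = (n_C₂H₂/√M_C₂H₂) / (n_C₂H₂/√M_C₂H₂ + n_NO/√M_NO)
= (3.58/√26.04) / (3.58/√26.04 + 4.01/√30.01) = 0.7016/(0.7016 + 0.7320) = 0.489.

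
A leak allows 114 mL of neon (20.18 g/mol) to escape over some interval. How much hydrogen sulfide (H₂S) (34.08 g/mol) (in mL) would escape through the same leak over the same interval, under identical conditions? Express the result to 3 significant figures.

87.7 mL

Using Graham's law: rate_H₂S/rate_Ne = √(M_Ne/M_H₂S) = √(20.18/34.08) = √0.5921 = 0.7695.
So the volume for H₂S is 114 × 0.7695 = 87.7 mL.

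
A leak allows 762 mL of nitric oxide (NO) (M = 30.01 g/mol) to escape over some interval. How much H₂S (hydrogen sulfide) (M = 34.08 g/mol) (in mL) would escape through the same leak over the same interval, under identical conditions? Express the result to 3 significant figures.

715 mL

Graham's law gives rate_H₂S/rate_NO = √(M_NO/M_H₂S) = √(30.01/34.08) = √0.8806 = 0.9384.
So the volume for H₂S is 762 × 0.9384 = 715 mL.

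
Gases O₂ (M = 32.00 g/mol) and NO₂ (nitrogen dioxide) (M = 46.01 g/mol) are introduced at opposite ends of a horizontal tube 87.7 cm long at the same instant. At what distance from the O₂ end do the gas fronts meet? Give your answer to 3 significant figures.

The fronts meet when d_O₂ + d_NO₂ = L with d_O₂/d_NO₂ = √(M_NO₂/M_O₂) (Graham's law). Here √(M_NO₂/M_O₂) = √(46.01/32.00) = 1.199.
With d_O₂ + d_NO₂ = 87.7 cm, d_NO₂ = 87.7/(1 + 1.199) = 39.88 cm.
d_O₂ = 87.7 − 39.88 = 47.8 cm.

47.8 cm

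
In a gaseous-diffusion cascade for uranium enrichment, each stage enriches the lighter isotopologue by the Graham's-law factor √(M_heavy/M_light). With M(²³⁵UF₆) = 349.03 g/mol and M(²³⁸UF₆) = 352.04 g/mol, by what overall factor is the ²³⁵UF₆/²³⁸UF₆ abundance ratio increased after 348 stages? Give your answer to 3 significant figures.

4.46

The single-stage factor is √(M_heavy/M_light), so 348 stages give [√(352.04/349.03)]^348 = (352.04/349.03)^(348/2).
= 1.00862^174 = 4.46.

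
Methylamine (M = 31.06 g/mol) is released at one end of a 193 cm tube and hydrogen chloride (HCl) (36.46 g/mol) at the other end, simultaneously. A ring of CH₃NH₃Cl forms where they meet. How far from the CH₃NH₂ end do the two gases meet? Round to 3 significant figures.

In equal time, each gas travels a distance ∝ its rate ∝ 1/√M, so d_CH₃NH₂/d_HCl = √(M_HCl/M_CH₃NH₂) = √(36.46/31.06) = 1.083.
With d_CH₃NH₂ + d_HCl = 193 cm, d_HCl = 193/(1 + 1.083) = 92.63 cm.
d_CH₃NH₂ = 193 − 92.63 = 100 cm.

100 cm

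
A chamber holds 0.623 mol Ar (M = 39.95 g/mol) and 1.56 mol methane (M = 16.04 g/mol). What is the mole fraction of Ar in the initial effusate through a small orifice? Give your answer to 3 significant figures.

Each component's effusion rate ∝ (its partial pressure)·(1/√M) ∝ n_i/√M_i.
x_Ar(eff) = (n_Ar/√M_Ar) / (n_Ar/√M_Ar + n_CH₄/√M_CH₄)
= (0.623/√39.95) / (0.623/√39.95 + 1.56/√16.04) = 0.09857/(0.09857 + 0.3895) = 0.202.

0.202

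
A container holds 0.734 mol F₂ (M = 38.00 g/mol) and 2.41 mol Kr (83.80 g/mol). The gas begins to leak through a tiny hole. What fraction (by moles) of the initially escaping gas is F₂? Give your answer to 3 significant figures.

Rate_i ∝ x_i/√M_i (Graham's law weighted by mole fraction), so the effusate composition follows n_i/√M_i.
x_F₂(eff) = (n_F₂/√M_F₂) / (n_F₂/√M_F₂ + n_Kr/√M_Kr)
= (0.734/√38.00) / (0.734/√38.00 + 2.41/√83.80) = 0.1191/(0.1191 + 0.2633) = 0.311.

0.311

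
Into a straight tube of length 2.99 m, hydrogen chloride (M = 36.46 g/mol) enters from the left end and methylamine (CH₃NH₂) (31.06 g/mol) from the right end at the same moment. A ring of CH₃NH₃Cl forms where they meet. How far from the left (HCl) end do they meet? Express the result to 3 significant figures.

The fronts meet when d_HCl + d_CH₃NH₂ = L with d_HCl/d_CH₃NH₂ = √(M_CH₃NH₂/M_HCl) (Graham's law). Here √(M_CH₃NH₂/M_HCl) = √(31.06/36.46) = 0.9230.
With d_HCl + d_CH₃NH₂ = 2.99 m, d_CH₃NH₂ = 2.99/(1 + 0.9230) = 1.555 m.
d_HCl = 2.99 − 1.555 = 1.44 m.

1.44 m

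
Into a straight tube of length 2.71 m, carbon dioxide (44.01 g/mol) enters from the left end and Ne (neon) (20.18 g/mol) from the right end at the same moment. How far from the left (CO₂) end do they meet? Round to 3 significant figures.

The fronts meet when d_CO₂ + d_Ne = L with d_CO₂/d_Ne = √(M_Ne/M_CO₂) (Graham's law). Here √(M_Ne/M_CO₂) = √(20.18/44.01) = 0.6772.
With d_CO₂ + d_Ne = 2.71 m, d_Ne = 2.71/(1 + 0.6772) = 1.616 m.
d_CO₂ = 2.71 − 1.616 = 1.09 m.

1.09 m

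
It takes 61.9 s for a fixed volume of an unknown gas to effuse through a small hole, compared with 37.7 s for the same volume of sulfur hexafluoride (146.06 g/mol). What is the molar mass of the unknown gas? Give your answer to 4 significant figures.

393.8 g/mol

Graham's law gives t_X/t_SF₆ = √(M_X/M_SF₆).
61.9/37.7 = 1.642 = √(M_X/146.06)
M_X = 146.06 × 1.642² = 146.06 × 2.696 = 393.8 g/mol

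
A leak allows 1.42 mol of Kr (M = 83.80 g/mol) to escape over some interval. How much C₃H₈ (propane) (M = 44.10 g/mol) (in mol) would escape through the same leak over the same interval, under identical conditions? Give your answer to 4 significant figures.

1.957 mol

Graham's law gives rate_C₃H₈/rate_Kr = √(M_Kr/M_C₃H₈) = √(83.80/44.10) = √1.900 = 1.378.
So the amount for C₃H₈ is 1.42 × 1.378 = 1.957 mol.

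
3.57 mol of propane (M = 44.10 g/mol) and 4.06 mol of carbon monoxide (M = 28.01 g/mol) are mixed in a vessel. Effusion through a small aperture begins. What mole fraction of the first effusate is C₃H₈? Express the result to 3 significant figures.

Effusion rate of each component ∝ n_i/√M_i (partial pressure × 1/√M).
x_C₃H₈(eff) = (n_C₃H₈/√M_C₃H₈) / (n_C₃H₈/√M_C₃H₈ + n_CO/√M_CO)
= (3.57/√44.10) / (3.57/√44.10 + 4.06/√28.01) = 0.5376/(0.5376 + 0.7671) = 0.412.

0.412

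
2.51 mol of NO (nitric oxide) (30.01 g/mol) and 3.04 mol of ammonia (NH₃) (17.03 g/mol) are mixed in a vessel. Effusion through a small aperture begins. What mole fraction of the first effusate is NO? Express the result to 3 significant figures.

Rate_i ∝ x_i/√M_i (Graham's law weighted by mole fraction), so the effusate composition follows n_i/√M_i.
Mole fraction of NO in the effusate = (n_NO/√M_NO) / (n_NO/√M_NO + n_NH₃/√M_NH₃)
= (2.51/√30.01) / (2.51/√30.01 + 3.04/√17.03) = 0.4582/(0.4582 + 0.7367) = 0.383.

0.383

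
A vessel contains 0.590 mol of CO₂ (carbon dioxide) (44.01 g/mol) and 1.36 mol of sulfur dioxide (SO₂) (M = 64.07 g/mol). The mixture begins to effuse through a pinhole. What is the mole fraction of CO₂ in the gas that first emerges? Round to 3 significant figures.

0.344

Each component's effusion rate ∝ (its partial pressure)·(1/√M) ∝ n_i/√M_i.
Mole fraction of CO₂ in the effusate = (n_CO₂/√M_CO₂) / (n_CO₂/√M_CO₂ + n_SO₂/√M_SO₂)
= (0.590/√44.01) / (0.590/√44.01 + 1.36/√64.07) = 0.08894/(0.08894 + 0.1699) = 0.344.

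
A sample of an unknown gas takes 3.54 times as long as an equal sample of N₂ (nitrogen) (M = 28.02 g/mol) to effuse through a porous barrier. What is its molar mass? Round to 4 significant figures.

Since effusion rate ∝ 1/√M, t_X/t_N₂ = √(M_X/M_N₂).
3.54 = √(M_X/28.02)
M_X = 28.02 × 3.54² = 28.02 × 12.53 = 351.1 g/mol

351.1 g/mol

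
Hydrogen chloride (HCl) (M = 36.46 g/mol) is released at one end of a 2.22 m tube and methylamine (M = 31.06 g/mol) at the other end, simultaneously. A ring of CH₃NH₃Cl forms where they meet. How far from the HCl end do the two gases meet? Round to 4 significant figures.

1.066 m

Distances travelled in equal time are proportional to diffusion rates, so d_HCl/d_CH₃NH₂ = √(M_CH₃NH₂/M_HCl) = √(31.06/36.46) = 0.9230.
With d_HCl + d_CH₃NH₂ = 2.22 m, d_CH₃NH₂ = 2.22/(1 + 0.9230) = 1.154 m.
d_HCl = 2.22 − 1.154 = 1.066 m.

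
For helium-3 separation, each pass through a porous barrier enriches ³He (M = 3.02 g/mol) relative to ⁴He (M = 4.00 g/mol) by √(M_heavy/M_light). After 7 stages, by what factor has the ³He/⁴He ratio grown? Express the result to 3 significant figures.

2.67

Each stage multiplies the ratio by α = √(4.00/3.02), so after 7 stages the overall factor is α^7 = (4.00/3.02)^(7/2).
= 1.32450^(7/2) = 2.67.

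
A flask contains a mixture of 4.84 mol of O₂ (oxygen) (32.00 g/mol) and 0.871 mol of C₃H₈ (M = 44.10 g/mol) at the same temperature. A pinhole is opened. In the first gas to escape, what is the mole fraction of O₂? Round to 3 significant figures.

The effusion rate of species i is ∝ p_i/√M_i ∝ n_i/√M_i.
Mole fraction of O₂ in the effusate = (n_O₂/√M_O₂) / (n_O₂/√M_O₂ + n_C₃H₈/√M_C₃H₈)
= (4.84/√32.00) / (4.84/√32.00 + 0.871/√44.10) = 0.8556/(0.8556 + 0.1312) = 0.867.

0.867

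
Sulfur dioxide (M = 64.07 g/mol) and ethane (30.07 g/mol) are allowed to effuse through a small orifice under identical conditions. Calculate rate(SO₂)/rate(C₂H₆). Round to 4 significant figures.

By Graham's law, rate_SO₂/rate_C₂H₆ = √(M_C₂H₆/M_SO₂) = √(30.07/64.07) = √0.4693 = 0.6851.

0.6851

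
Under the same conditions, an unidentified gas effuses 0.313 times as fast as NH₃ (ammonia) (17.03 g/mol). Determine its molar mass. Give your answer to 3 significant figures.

174 g/mol

Graham's law gives rate_X/rate_NH₃ = √(M_NH₃/M_X).
0.313 = √(17.03/M_X)
M_X = 17.03 / 0.313² = 17.03 / 0.09797 = 174 g/mol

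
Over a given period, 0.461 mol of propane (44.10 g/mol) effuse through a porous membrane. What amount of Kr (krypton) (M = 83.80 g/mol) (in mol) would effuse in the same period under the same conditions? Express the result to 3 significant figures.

0.334 mol

Using Graham's law: rate_Kr/rate_C₃H₈ = √(M_C₃H₈/M_Kr) = √(44.10/83.80) = √0.5263 = 0.7254.
So the amount for Kr is 0.461 × 0.7254 = 0.334 mol.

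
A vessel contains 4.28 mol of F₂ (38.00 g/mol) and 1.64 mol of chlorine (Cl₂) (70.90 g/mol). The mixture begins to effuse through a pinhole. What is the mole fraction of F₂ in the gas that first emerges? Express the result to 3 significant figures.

The effusion rate of species i is ∝ p_i/√M_i ∝ n_i/√M_i.
x_F₂(eff) = (n_F₂/√M_F₂) / (n_F₂/√M_F₂ + n_Cl₂/√M_Cl₂)
= (4.28/√38.00) / (4.28/√38.00 + 1.64/√70.90) = 0.6943/(0.6943 + 0.1948) = 0.781.

0.781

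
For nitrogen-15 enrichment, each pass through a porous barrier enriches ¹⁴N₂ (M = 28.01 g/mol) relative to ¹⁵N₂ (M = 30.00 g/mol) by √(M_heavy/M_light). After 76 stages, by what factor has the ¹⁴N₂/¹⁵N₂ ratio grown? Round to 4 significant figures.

13.57

Overall factor = α^76 with α = √(30.00/28.01), i.e. (30.00/28.01)^(76/2).
= 1.07105^38 = 13.57.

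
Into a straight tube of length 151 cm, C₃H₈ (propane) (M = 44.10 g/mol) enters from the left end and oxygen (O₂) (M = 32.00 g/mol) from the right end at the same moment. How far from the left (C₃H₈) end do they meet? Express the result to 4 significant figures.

Distances travelled in equal time are proportional to diffusion rates, so d_C₃H₈/d_O₂ = √(M_O₂/M_C₃H₈) = √(32.00/44.10) = 0.8518.
With d_C₃H₈ + d_O₂ = 151 cm, d_O₂ = 151/(1 + 0.8518) = 81.54 cm.
d_C₃H₈ = 151 − 81.54 = 69.46 cm.

69.46 cm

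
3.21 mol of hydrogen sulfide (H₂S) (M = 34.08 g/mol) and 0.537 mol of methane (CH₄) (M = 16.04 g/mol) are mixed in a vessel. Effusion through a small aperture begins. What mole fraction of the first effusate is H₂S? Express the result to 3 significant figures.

0.804

The effusion rate of species i is ∝ p_i/√M_i ∝ n_i/√M_i.
Mole fraction of H₂S in the effusate = (n_H₂S/√M_H₂S) / (n_H₂S/√M_H₂S + n_CH₄/√M_CH₄)
= (3.21/√34.08) / (3.21/√34.08 + 0.537/√16.04) = 0.5499/(0.5499 + 0.1341) = 0.804.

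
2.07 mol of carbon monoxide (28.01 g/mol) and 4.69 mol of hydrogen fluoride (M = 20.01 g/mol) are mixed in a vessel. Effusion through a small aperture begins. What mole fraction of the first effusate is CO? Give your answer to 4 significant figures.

0.2717

Each component's effusion rate ∝ (its partial pressure)·(1/√M) ∝ n_i/√M_i.
x_CO(eff) = (n_CO/√M_CO) / (n_CO/√M_CO + n_HF/√M_HF)
= (2.07/√28.01) / (2.07/√28.01 + 4.69/√20.01) = 0.3911/(0.3911 + 1.048) = 0.2717.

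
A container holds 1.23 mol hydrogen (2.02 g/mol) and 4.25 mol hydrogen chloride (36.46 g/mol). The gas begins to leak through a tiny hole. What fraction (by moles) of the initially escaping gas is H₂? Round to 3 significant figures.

0.551

Rate_i ∝ x_i/√M_i (Graham's law weighted by mole fraction), so the effusate composition follows n_i/√M_i.
x_H₂(eff) = (n_H₂/√M_H₂) / (n_H₂/√M_H₂ + n_HCl/√M_HCl)
= (1.23/√2.02) / (1.23/√2.02 + 4.25/√36.46) = 0.8654/(0.8654 + 0.7039) = 0.551.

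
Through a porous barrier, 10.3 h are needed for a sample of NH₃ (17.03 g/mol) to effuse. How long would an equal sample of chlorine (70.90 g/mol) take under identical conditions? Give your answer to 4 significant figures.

21.02 h

From Graham's law, t_Cl₂/t_NH₃ = √(M_Cl₂/M_NH₃) = √(70.90/17.03) = √4.163 = 2.040.
So the time for Cl₂ is 10.3 × 2.040 = 21.02 h.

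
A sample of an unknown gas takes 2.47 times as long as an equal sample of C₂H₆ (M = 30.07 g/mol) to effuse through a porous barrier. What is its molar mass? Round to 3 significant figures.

183 g/mol

Since effusion rate ∝ 1/√M, t_X/t_C₂H₆ = √(M_X/M_C₂H₆).
2.47 = √(M_X/30.07)
M_X = 30.07 × 2.47² = 30.07 × 6.101 = 183 g/mol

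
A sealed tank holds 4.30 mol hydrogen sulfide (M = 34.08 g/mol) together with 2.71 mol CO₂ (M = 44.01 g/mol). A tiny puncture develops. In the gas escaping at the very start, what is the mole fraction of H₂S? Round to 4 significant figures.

Each component's effusion rate ∝ (its partial pressure)·(1/√M) ∝ n_i/√M_i.
Mole fraction of H₂S in the effusate = (n_H₂S/√M_H₂S) / (n_H₂S/√M_H₂S + n_CO₂/√M_CO₂)
= (4.30/√34.08) / (4.30/√34.08 + 2.71/√44.01) = 0.7366/(0.7366 + 0.4085) = 0.6433.

0.6433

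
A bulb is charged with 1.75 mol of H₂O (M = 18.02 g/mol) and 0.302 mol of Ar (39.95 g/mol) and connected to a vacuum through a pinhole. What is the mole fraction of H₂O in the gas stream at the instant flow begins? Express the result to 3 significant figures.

The effusion rate of species i is ∝ p_i/√M_i ∝ n_i/√M_i.
x_H₂O(eff) = (n_H₂O/√M_H₂O) / (n_H₂O/√M_H₂O + n_Ar/√M_Ar)
= (1.75/√18.02) / (1.75/√18.02 + 0.302/√39.95) = 0.4122/(0.4122 + 0.04778) = 0.896.

0.896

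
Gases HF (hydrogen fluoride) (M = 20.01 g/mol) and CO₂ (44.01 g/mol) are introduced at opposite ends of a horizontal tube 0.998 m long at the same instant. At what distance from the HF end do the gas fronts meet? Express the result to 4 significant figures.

The fronts meet when d_HF + d_CO₂ = L with d_HF/d_CO₂ = √(M_CO₂/M_HF) (Graham's law). Here √(M_CO₂/M_HF) = √(44.01/20.01) = 1.483.
With d_HF + d_CO₂ = 0.998 m, d_CO₂ = 0.998/(1 + 1.483) = 0.4019 m.
d_HF = 0.998 − 0.4019 = 0.5961 m.

0.5961 m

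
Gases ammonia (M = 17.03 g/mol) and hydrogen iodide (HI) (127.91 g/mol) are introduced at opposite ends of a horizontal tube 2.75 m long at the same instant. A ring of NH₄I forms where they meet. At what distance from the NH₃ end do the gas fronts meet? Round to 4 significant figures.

2.015 m

Graham's law gives d_NH₃/d_HI = rate_NH₃/rate_HI = √(M_HI/M_NH₃) = √(127.91/17.03) = 2.741.
With d_NH₃ + d_HI = 2.75 m, d_HI = 2.75/(1 + 2.741) = 0.7352 m.
d_NH₃ = 2.75 − 0.7352 = 2.015 m.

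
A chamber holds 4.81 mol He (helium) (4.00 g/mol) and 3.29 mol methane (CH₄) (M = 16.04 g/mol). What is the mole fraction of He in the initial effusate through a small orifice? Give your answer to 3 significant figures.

0.745

Effusion rate of each component ∝ n_i/√M_i (partial pressure × 1/√M).
Mole fraction of He in the effusate = (n_He/√M_He) / (n_He/√M_He + n_CH₄/√M_CH₄)
= (4.81/√4.00) / (4.81/√4.00 + 3.29/√16.04) = 2.405/(2.405 + 0.8215) = 0.745.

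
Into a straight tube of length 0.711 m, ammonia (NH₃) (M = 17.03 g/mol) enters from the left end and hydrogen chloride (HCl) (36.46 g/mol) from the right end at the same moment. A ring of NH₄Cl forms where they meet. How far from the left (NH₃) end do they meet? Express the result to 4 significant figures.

0.4224 m

Distances travelled in equal time are proportional to diffusion rates, so d_NH₃/d_HCl = √(M_HCl/M_NH₃) = √(36.46/17.03) = 1.463.
With d_NH₃ + d_HCl = 0.711 m, d_HCl = 0.711/(1 + 1.463) = 0.2886 m.
d_NH₃ = 0.711 − 0.2886 = 0.4224 m.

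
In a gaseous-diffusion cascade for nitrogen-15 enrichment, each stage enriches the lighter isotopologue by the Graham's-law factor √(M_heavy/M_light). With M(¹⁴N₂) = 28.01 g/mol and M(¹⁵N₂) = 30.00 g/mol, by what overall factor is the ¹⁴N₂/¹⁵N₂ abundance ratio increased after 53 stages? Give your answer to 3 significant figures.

The single-stage factor is √(M_heavy/M_light), so 53 stages give [√(30.00/28.01)]^53 = (30.00/28.01)^(53/2).
= 1.07105^(53/2) = 6.16.

6.16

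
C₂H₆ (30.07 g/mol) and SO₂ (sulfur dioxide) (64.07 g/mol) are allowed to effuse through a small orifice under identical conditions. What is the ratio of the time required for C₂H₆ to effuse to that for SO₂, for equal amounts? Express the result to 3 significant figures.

By Graham's law, t_C₂H₆/t_SO₂ = √(M_C₂H₆/M_SO₂) = √(30.07/64.07) = √0.4693 = 0.685.

0.685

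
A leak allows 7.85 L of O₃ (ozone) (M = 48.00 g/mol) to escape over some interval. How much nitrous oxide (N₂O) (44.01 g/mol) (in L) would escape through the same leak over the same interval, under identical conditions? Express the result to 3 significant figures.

Graham's law gives rate_N₂O/rate_O₃ = √(M_O₃/M_N₂O) = √(48.00/44.01) = √1.091 = 1.044.
So the volume for N₂O is 7.85 × 1.044 = 8.20 L.

8.20 L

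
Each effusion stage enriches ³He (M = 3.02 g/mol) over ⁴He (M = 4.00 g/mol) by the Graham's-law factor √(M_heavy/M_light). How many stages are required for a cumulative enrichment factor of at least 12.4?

Single-stage factor α = √(4.00/3.02), so ln α = ½ ln(1.32450) = 0.1405.
Need α^N ≥ 12.4 ⇒ N ≥ ln(12.4) / ln α = 2.518 / 0.1405 = 17.92.
Minimum whole number of stages: N = 18.

18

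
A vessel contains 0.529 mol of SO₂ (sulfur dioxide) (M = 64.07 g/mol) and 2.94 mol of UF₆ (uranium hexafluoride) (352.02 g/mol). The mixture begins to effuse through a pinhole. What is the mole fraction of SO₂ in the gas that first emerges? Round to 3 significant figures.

Each component's effusion rate ∝ (its partial pressure)·(1/√M) ∝ n_i/√M_i.
Mole fraction of SO₂ in the effusate = (n_SO₂/√M_SO₂) / (n_SO₂/√M_SO₂ + n_UF₆/√M_UF₆)
= (0.529/√64.07) / (0.529/√64.07 + 2.94/√352.02) = 0.06609/(0.06609 + 0.1567) = 0.297.

0.297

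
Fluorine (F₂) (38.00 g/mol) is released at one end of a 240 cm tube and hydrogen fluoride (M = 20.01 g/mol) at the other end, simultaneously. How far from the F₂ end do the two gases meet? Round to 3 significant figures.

101 cm

Graham's law gives d_F₂/d_HF = rate_F₂/rate_HF = √(M_HF/M_F₂) = √(20.01/38.00) = 0.7257.
With d_F₂ + d_HF = 240 cm, d_HF = 240/(1 + 0.7257) = 139.1 cm.
d_F₂ = 240 − 139.1 = 101 cm.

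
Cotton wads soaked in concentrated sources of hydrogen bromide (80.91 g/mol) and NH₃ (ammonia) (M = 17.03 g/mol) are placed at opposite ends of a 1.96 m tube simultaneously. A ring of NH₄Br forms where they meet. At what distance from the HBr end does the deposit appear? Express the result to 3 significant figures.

The fronts meet when d_HBr + d_NH₃ = L with d_HBr/d_NH₃ = √(M_NH₃/M_HBr) (Graham's law). Here √(M_NH₃/M_HBr) = √(17.03/80.91) = 0.4588.
With d_HBr + d_NH₃ = 1.96 m, d_NH₃ = 1.96/(1 + 0.4588) = 1.344 m.
d_HBr = 1.96 − 1.344 = 0.616 m.

0.616 m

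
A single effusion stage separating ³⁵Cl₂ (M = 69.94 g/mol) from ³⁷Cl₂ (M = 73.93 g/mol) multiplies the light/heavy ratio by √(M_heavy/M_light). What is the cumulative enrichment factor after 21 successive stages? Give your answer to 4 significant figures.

Each stage multiplies the ratio by α = √(73.93/69.94), so after 21 stages the overall factor is α^21 = (73.93/69.94)^(21/2).
= 1.05705^(21/2) = 1.791.

1.791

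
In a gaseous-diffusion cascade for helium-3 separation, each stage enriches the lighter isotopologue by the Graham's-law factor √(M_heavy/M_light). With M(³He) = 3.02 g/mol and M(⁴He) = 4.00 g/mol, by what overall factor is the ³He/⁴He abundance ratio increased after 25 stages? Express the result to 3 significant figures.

33.5

Each stage multiplies the ratio by α = √(4.00/3.02), so after 25 stages the overall factor is α^25 = (4.00/3.02)^(25/2).
= 1.32450^(25/2) = 33.5.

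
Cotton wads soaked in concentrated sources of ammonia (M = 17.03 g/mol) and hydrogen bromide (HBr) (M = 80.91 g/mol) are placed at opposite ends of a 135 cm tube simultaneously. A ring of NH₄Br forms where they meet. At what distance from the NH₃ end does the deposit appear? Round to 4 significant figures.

The fronts meet when d_NH₃ + d_HBr = L with d_NH₃/d_HBr = √(M_HBr/M_NH₃) (Graham's law). Here √(M_HBr/M_NH₃) = √(80.91/17.03) = 2.180.
With d_NH₃ + d_HBr = 135 cm, d_HBr = 135/(1 + 2.180) = 42.46 cm.
d_NH₃ = 135 − 42.46 = 92.54 cm.

92.54 cm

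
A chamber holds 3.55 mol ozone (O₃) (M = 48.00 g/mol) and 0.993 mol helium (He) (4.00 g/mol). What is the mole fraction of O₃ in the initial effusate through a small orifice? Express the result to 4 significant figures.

0.5079

Effusion rate of each component ∝ n_i/√M_i (partial pressure × 1/√M).
So x_O₃ in the escaping gas = (n_O₃/√M_O₃) / Σ(n_i/√M_i)
= (3.55/√48.00) / (3.55/√48.00 + 0.993/√4.00) = 0.5124/(0.5124 + 0.4965) = 0.5079.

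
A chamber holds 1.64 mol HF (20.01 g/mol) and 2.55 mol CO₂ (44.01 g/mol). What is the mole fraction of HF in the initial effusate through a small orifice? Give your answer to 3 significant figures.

The effusion rate of species i is ∝ p_i/√M_i ∝ n_i/√M_i.
Mole fraction of HF in the effusate = (n_HF/√M_HF) / (n_HF/√M_HF + n_CO₂/√M_CO₂)
= (1.64/√20.01) / (1.64/√20.01 + 2.55/√44.01) = 0.3666/(0.3666 + 0.3844) = 0.488.

0.488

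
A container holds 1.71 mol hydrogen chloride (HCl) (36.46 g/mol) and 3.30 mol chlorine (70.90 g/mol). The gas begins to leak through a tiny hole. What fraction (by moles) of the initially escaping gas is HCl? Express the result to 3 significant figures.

Effusion rate of each component ∝ n_i/√M_i (partial pressure × 1/√M).
So x_HCl in the escaping gas = (n_HCl/√M_HCl) / Σ(n_i/√M_i)
= (1.71/√36.46) / (1.71/√36.46 + 3.30/√70.90) = 0.2832/(0.2832 + 0.3919) = 0.419.

0.419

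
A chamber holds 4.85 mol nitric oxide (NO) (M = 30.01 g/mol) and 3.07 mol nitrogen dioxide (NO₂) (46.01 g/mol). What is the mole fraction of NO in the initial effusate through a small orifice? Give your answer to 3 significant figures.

The effusion rate of species i is ∝ p_i/√M_i ∝ n_i/√M_i.
Mole fraction of NO in the effusate = (n_NO/√M_NO) / (n_NO/√M_NO + n_NO₂/√M_NO₂)
= (4.85/√30.01) / (4.85/√30.01 + 3.07/√46.01) = 0.8853/(0.8853 + 0.4526) = 0.662.

0.662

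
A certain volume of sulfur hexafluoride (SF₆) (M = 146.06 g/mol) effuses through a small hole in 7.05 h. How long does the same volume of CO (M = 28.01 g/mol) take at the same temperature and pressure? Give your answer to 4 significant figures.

From Graham's law, t_CO/t_SF₆ = √(M_CO/M_SF₆) = √(28.01/146.06) = √0.1918 = 0.4379.
So the time for CO is 7.05 × 0.4379 = 3.087 h.

3.087 h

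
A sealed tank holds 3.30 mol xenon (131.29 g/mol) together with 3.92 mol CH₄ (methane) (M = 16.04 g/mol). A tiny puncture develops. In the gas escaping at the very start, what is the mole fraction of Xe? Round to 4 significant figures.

Each component's effusion rate ∝ (its partial pressure)·(1/√M) ∝ n_i/√M_i.
So x_Xe in the escaping gas = (n_Xe/√M_Xe) / Σ(n_i/√M_i)
= (3.30/√131.29) / (3.30/√131.29 + 3.92/√16.04) = 0.2880/(0.2880 + 0.9788) = 0.2274.

0.2274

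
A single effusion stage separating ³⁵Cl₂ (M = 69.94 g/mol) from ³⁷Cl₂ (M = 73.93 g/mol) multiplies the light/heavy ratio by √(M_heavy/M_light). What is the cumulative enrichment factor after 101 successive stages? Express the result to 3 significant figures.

The single-stage factor is √(M_heavy/M_light), so 101 stages give [√(73.93/69.94)]^101 = (73.93/69.94)^(101/2).
= 1.05705^(101/2) = 16.5.

16.5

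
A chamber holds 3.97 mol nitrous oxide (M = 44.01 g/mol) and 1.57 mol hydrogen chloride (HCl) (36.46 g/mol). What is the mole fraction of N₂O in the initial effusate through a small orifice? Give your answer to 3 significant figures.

Each component's effusion rate ∝ (its partial pressure)·(1/√M) ∝ n_i/√M_i.
So x_N₂O in the escaping gas = (n_N₂O/√M_N₂O) / Σ(n_i/√M_i)
= (3.97/√44.01) / (3.97/√44.01 + 1.57/√36.46) = 0.5984/(0.5984 + 0.2600) = 0.697.

0.697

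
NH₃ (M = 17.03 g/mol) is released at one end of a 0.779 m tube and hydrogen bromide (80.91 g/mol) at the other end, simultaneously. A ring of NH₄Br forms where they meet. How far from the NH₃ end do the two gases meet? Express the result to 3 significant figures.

0.534 m

Distances travelled in equal time are proportional to diffusion rates, so d_NH₃/d_HBr = √(M_HBr/M_NH₃) = √(80.91/17.03) = 2.180.
With d_NH₃ + d_HBr = 0.779 m, d_HBr = 0.779/(1 + 2.180) = 0.2450 m.
d_NH₃ = 0.779 − 0.2450 = 0.534 m.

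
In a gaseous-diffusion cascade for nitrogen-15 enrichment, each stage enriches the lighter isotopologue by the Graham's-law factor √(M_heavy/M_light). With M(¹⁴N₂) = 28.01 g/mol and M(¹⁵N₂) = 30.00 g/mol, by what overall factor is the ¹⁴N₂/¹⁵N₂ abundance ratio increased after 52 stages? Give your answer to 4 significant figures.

5.957

After 52 stages the ratio has grown by (√(30.00/28.01))^52 = (30.00/28.01)^(52/2).
= 1.07105^26 = 5.957.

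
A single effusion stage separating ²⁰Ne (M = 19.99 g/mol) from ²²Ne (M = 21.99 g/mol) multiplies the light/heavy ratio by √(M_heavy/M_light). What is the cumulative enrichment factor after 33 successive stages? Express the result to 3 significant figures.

Overall factor = α^33 with α = √(21.99/19.99), i.e. (21.99/19.99)^(33/2).
= 1.10005^(33/2) = 4.82.

4.82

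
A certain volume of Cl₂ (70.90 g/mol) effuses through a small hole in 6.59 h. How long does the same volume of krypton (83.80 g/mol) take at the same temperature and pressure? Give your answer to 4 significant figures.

7.164 h

Using Graham's law: t_Kr/t_Cl₂ = √(M_Kr/M_Cl₂) = √(83.80/70.90) = √1.182 = 1.087.
So the time for Kr is 6.59 × 1.087 = 7.164 h.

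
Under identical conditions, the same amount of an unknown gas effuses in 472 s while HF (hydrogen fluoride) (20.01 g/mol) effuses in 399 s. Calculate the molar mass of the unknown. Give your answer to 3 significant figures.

Graham's law gives t_X/t_HF = √(M_X/M_HF).
472/399 = 1.183 = √(M_X/20.01)
M_X = 20.01 × 1.183² = 20.01 × 1.399 = 28.0 g/mol

28.0 g/mol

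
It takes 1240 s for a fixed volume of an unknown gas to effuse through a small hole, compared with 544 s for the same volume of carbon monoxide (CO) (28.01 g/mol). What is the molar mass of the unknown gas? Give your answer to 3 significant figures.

146 g/mol

By Graham's law, t_X/t_CO = √(M_X/M_CO).
1240/544 = 2.279 = √(M_X/28.01)
M_X = 28.01 × 2.279² = 28.01 × 5.196 = 146 g/mol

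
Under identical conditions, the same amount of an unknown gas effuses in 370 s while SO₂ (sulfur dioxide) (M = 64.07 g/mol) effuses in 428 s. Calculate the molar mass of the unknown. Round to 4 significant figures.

Using Graham's law: t_X/t_SO₂ = √(M_X/M_SO₂).
370/428 = 0.8645 = √(M_X/64.07)
M_X = 64.07 × 0.8645² = 64.07 × 0.7473 = 47.88 g/mol

47.88 g/mol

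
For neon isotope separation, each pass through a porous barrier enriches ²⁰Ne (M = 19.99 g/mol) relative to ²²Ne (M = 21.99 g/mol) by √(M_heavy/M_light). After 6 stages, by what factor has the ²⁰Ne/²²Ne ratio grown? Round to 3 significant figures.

1.33

Overall factor = α^6 with α = √(21.99/19.99), i.e. (21.99/19.99)^(6/2).
= 1.10005^3 = 1.33.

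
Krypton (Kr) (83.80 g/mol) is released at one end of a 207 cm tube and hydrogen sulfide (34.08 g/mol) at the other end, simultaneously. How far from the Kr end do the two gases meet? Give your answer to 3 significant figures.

Distances travelled in equal time are proportional to diffusion rates, so d_Kr/d_H₂S = √(M_H₂S/M_Kr) = √(34.08/83.80) = 0.6377.
With d_Kr + d_H₂S = 207 cm, d_H₂S = 207/(1 + 0.6377) = 126.4 cm.
d_Kr = 207 − 126.4 = 80.6 cm.

80.6 cm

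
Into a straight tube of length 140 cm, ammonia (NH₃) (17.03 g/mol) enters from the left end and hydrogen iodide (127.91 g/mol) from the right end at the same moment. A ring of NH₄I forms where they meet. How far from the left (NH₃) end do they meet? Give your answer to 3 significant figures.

Graham's law gives d_NH₃/d_HI = rate_NH₃/rate_HI = √(M_HI/M_NH₃) = √(127.91/17.03) = 2.741.
With d_NH₃ + d_HI = 140 cm, d_HI = 140/(1 + 2.741) = 37.43 cm.
d_NH₃ = 140 − 37.43 = 103 cm.

103 cm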